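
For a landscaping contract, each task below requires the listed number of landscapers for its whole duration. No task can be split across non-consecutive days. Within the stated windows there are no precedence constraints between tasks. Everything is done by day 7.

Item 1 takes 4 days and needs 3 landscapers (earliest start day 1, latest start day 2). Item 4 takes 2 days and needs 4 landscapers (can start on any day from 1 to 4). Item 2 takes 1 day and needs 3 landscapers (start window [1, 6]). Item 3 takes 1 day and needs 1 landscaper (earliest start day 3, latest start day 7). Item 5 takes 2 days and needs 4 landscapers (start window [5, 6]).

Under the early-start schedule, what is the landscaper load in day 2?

7

At early start, day 2 has: Item 1, Item 4.
Demand: 3 + 4 = 7.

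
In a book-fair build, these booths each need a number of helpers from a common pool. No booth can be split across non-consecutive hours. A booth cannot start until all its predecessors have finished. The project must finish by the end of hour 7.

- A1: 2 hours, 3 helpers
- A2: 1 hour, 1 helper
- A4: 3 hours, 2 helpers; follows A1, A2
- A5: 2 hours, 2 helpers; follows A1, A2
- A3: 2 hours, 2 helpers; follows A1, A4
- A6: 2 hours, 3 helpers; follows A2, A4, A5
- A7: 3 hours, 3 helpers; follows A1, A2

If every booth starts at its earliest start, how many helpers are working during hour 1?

At early start, hour 1 has: A1, A2.
Demand: 3 + 1 = 4.

4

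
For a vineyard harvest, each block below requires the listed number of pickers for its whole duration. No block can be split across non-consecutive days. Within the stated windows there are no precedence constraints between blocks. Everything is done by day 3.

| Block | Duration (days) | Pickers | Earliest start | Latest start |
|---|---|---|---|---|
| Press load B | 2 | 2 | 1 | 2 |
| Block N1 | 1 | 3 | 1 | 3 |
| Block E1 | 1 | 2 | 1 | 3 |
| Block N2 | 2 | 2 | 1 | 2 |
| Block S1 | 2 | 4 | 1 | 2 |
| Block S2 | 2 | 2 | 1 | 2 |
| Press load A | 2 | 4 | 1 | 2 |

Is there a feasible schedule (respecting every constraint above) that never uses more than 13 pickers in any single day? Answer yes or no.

The minimum achievable peak is 14; 13 < 14, so no feasible schedule stays within the cap.

no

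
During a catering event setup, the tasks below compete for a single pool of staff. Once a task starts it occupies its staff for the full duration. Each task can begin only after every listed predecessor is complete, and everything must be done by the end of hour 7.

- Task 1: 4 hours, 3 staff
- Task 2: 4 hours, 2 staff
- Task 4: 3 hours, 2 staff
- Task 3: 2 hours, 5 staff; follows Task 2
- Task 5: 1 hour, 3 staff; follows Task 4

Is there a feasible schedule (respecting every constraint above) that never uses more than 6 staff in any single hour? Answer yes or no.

no

The minimum achievable peak is 7; 6 < 7, so no feasible schedule stays within the cap.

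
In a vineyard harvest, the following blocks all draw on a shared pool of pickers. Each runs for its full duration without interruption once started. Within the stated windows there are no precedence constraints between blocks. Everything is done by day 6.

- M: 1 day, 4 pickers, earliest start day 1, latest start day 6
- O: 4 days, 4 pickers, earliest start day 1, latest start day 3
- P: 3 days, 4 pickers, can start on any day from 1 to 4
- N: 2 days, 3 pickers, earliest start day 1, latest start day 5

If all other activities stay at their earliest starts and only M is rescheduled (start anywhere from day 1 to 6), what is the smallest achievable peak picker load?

11

M@1: d1:15  d2:11  d3:8  d4:4  d5:0  d6:0 → peak 15
M@2: d1:11  d2:15  d3:8  d4:4  d5:0  d6:0 → peak 15
M@3: d1:11  d2:11  d3:12  d4:4  d5:0  d6:0 → peak 12
M@4: d1:11  d2:11  d3:8  d4:8  d5:0  d6:0 → peak 11
M@5: d1:11  d2:11  d3:8  d4:4  d5:4  d6:0 → peak 11
M@6: d1:11  d2:11  d3:8  d4:4  d5:0  d6:4 → peak 11
Best is M@4, peak 11.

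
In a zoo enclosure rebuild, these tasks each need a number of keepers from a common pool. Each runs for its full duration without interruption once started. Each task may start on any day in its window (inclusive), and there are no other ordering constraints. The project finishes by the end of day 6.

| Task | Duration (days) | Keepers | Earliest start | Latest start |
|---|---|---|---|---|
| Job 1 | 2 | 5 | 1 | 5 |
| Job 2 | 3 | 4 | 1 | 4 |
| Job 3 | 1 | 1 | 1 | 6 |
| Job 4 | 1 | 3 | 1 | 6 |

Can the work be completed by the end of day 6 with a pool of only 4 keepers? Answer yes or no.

Total keeper-days = 26; over 6 days the average is 26/6 > 4, so some day must exceed 4.

no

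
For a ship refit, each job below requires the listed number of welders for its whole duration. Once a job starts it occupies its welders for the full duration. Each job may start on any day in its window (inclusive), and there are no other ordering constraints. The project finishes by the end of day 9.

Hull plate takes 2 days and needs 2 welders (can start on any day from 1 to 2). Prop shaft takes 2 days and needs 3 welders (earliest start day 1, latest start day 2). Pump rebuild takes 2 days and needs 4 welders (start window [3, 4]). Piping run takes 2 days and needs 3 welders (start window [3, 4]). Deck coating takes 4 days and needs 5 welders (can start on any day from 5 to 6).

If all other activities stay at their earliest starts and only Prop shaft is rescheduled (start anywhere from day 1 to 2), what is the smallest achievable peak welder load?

Prop shaft@1: d1:5  d2:5  d3:7  d4:7  d5:5  d6:5  d7:5  d8:5  d9:0 → peak 7
Prop shaft@2: d1:2  d2:5  d3:10  d4:7  d5:5  d6:5  d7:5  d8:5  d9:0 → peak 10
Best is Prop shaft@1, peak 7.

7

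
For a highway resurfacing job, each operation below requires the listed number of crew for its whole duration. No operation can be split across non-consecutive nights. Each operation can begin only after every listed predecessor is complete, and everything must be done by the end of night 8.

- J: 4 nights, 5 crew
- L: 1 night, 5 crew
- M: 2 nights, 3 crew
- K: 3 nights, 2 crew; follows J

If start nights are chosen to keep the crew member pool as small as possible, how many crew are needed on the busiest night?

5

Early-start (J@1, L@1, M@1, K@5) gives peak 13: n1:13  n2:8  n3:5  n4:5  n5:2  n6:2  n7:2  n8:0.
Shift L→5, M→6, K→6.
Schedule J@1, L@5, M@6, K@6: n1:5  n2:5  n3:5  n4:5  n5:5  n6:5  n7:5  n8:2 — peak 5.
Total crew member-nights = 37 over 8 nights ⇒ peak ≥ ⌈37/8⌉ = 5, so 5 is optimal.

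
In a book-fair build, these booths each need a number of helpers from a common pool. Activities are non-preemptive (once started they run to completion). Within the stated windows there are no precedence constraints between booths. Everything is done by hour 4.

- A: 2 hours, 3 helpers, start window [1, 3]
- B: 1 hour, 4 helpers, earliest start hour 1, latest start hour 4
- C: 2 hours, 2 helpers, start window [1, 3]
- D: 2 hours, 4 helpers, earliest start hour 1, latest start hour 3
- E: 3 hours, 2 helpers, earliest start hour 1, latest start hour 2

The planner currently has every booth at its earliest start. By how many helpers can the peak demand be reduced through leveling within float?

7

Early-start peak: h1:15  h2:11  h3:2  h4:0 ⇒ 15.
Leveled (A@1, B@1, C@2, D@3, E@2): h1:7  h2:7  h3:8  h4:6 ⇒ 8.
Reduction 15 − 8 = 7.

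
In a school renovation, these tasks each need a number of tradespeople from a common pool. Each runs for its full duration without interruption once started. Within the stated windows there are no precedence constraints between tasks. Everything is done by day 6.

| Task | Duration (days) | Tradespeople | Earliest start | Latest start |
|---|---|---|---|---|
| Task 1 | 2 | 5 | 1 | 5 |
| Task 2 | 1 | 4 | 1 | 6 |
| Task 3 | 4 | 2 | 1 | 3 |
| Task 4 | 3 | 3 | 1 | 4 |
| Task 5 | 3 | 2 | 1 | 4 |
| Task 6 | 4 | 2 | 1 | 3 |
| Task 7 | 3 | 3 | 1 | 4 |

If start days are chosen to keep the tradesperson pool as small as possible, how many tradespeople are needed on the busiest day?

10

Early-start (Task 1@1, Task 2@1, Task 3@1, Task 4@1, Task 5@1, Task 6@1, Task 7@1) gives peak 21: d1:21  d2:17  d3:12  d4:4  d5:0  d6:0.
Shift Task 2→3, Task 4→4, Task 6→3, Task 7→4.
Schedule Task 1@1, Task 2@3, Task 3@1, Task 4@4, Task 5@1, Task 6@3, Task 7@4: d1:9  d2:9  d3:10  d4:10  d5:8  d6:8 — peak 10.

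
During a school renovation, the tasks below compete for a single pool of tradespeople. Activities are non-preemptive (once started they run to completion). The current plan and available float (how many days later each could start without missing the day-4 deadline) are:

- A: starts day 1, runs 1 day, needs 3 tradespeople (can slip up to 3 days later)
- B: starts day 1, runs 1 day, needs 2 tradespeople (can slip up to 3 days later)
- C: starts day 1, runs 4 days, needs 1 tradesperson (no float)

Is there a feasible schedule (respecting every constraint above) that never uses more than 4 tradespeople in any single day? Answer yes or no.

Schedule A@1, B@2, C@1: d1:4  d2:3  d3:1  d4:1 — peak 4 ≤ 4.

yes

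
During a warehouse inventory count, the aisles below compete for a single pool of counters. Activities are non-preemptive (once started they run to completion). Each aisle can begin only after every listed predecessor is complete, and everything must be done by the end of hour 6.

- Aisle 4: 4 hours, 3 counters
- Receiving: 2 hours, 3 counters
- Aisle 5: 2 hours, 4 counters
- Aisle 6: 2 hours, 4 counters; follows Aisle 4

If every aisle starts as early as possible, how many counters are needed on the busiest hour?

10

Early-start schedule: Aisle 4@1, Receiving@1, Aisle 5@1, Aisle 6@5.
Load per hour: hour 1: 10, hour 2: 10, hour 3: 3, hour 4: 3, hour 5: 4, hour 6: 4.
Peak is 10.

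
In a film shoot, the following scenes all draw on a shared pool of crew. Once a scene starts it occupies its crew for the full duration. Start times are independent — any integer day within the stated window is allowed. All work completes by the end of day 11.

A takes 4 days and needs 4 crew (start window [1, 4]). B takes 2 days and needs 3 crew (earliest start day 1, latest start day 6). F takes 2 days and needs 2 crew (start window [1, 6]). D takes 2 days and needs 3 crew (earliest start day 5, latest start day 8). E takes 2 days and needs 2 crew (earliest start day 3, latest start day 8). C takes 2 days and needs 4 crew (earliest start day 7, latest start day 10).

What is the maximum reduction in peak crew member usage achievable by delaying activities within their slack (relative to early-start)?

Early-start peak: d1:9  d2:9  d3:6  d4:6  d5:3  d6:3  d7:4  d8:4  d9:0  d10:0  d11:0 ⇒ 9.
Leveled (A@1, B@5, F@5, D@7, E@7, C@9): d1:4  d2:4  d3:4  d4:4  d5:5  d6:5  d7:5  d8:5  d9:4  d10:4  d11:0 ⇒ 5.
Reduction 9 − 5 = 4.

4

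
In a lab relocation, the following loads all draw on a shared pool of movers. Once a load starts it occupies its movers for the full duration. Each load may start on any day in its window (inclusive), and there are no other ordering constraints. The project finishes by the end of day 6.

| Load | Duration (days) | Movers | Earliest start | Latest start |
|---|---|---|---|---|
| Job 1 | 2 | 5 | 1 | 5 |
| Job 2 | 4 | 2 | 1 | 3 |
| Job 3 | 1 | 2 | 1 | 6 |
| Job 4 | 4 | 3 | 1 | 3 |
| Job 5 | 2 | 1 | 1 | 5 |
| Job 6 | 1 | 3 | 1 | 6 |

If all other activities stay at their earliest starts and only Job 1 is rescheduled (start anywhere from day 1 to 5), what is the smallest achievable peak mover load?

Job 1@1: d1:16  d2:11  d3:5  d4:5  d5:0  d6:0 → peak 16
Job 1@2: d1:11  d2:11  d3:10  d4:5  d5:0  d6:0 → peak 11
Job 1@3: d1:11  d2:6  d3:10  d4:10  d5:0  d6:0 → peak 11
Job 1@4: d1:11  d2:6  d3:5  d4:10  d5:5  d6:0 → peak 11
Job 1@5: d1:11  d2:6  d3:5  d4:5  d5:5  d6:5 → peak 11
Best is Job 1@2, peak 11.

11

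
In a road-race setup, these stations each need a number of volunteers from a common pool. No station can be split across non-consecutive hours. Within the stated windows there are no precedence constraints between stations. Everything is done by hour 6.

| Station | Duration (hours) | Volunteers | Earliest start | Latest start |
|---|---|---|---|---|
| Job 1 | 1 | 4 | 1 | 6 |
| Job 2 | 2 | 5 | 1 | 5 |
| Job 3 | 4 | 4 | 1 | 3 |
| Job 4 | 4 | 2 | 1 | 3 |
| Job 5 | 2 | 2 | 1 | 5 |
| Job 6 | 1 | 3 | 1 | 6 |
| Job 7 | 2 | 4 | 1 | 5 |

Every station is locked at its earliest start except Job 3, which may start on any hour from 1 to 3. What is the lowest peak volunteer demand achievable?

20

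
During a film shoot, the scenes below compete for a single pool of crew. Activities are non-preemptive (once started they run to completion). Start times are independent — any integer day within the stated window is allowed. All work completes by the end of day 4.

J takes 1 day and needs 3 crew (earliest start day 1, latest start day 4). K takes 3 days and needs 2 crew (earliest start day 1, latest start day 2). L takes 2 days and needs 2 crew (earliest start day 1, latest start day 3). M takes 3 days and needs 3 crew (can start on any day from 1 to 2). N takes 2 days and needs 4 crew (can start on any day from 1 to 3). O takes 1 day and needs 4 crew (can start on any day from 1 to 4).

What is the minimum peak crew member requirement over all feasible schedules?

Early-start (J@1, K@1, L@1, M@1, N@1, O@1) gives peak 18: d1:18  d2:11  d3:5  d4:0.
Shift L→3, M→2, O→4.
Schedule J@1, K@1, L@3, M@2, N@1, O@4: d1:9  d2:9  d3:7  d4:9 — peak 9.
Total crew member-days = 34 over 4 days ⇒ peak ≥ ⌈34/4⌉ = 9, so 9 is optimal.

9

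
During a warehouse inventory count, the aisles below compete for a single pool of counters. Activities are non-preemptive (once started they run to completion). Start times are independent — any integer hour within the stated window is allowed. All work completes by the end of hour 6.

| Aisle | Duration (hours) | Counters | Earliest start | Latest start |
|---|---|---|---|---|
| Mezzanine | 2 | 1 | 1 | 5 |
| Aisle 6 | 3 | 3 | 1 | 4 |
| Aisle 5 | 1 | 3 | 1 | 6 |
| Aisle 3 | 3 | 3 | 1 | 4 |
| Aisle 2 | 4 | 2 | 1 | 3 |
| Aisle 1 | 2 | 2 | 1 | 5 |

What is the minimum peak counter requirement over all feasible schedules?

7

Early-start (Mezzanine@1, Aisle 6@1, Aisle 5@1, Aisle 3@1, Aisle 2@1, Aisle 1@1) gives peak 14: h1:14  h2:11  h3:8  h4:2  h5:0  h6:0.
Shift Aisle 3→4, Aisle 2→2, Aisle 1→3.
Schedule Mezzanine@1, Aisle 6@1, Aisle 5@1, Aisle 3@4, Aisle 2@2, Aisle 1@3: h1:7  h2:6  h3:7  h4:7  h5:5  h6:3 — peak 7.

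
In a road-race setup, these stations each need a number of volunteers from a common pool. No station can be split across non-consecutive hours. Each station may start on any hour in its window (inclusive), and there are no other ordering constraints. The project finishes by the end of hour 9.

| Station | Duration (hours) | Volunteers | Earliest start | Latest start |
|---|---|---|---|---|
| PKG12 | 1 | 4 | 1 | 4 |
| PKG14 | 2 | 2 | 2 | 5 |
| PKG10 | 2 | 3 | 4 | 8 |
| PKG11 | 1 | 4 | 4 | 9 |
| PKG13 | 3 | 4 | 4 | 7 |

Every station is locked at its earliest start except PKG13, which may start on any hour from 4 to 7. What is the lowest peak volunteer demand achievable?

PKG13@4: h1:4  h2:2  h3:2  h4:11  h5:7  h6:4  h7:0  h8:0  h9:0 → peak 11
PKG13@5: h1:4  h2:2  h3:2  h4:7  h5:7  h6:4  h7:4  h8:0  h9:0 → peak 7
PKG13@6: h1:4  h2:2  h3:2  h4:7  h5:3  h6:4  h7:4  h8:4  h9:0 → peak 7
PKG13@7: h1:4  h2:2  h3:2  h4:7  h5:3  h6:0  h7:4  h8:4  h9:4 → peak 7
Best is PKG13@5, peak 7.

7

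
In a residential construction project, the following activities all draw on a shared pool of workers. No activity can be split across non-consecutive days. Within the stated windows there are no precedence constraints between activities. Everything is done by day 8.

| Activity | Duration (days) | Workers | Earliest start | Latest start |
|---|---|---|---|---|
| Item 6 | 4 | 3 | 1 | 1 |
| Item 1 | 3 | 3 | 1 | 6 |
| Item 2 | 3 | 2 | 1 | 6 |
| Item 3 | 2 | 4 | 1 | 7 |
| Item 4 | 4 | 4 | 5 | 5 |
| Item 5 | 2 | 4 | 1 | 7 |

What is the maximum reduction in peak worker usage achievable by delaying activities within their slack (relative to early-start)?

Early-start peak: d1:16  d2:16  d3:8  d4:3  d5:4  d6:4  d7:4  d8:4 ⇒ 16.
Leveled (Item 6@1, Item 1@1, Item 2@1, Item 3@4, Item 4@5, Item 5@6): d1:8  d2:8  d3:8  d4:7  d5:8  d6:8  d7:8  d8:4 ⇒ 8.
Reduction 16 − 8 = 8.

8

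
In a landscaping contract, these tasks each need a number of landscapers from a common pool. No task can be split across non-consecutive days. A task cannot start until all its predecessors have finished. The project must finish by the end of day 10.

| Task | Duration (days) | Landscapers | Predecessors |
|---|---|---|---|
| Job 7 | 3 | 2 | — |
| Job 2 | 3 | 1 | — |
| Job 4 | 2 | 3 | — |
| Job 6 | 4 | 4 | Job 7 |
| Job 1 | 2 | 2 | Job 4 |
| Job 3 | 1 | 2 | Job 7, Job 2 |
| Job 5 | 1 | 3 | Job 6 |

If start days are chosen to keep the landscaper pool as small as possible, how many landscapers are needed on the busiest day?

Early-start (Job 7@1, Job 2@1, Job 4@1, Job 6@4, Job 1@3, Job 3@4, Job 5@8) gives peak 8: d1:6  d2:6  d3:5  d4:8  d5:4  d6:4  d7:4  d8:3  d9:0  d10:0.
Shift Job 2→3, Job 1→8, Job 3→8, Job 5→9.
Schedule Job 7@1, Job 2@3, Job 4@1, Job 6@4, Job 1@8, Job 3@8, Job 5@9: d1:5  d2:5  d3:3  d4:5  d5:5  d6:4  d7:4  d8:4  d9:5  d10:0 — peak 5.

5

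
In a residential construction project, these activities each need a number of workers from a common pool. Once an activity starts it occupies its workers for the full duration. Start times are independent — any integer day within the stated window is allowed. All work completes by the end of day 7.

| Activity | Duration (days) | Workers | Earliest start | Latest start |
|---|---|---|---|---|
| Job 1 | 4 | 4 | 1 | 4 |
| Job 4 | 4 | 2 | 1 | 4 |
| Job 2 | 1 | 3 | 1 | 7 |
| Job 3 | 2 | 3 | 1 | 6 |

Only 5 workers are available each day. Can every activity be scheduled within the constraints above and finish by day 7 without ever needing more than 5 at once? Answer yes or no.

The minimum achievable peak is 6; 5 < 6, so no feasible schedule stays within the cap.

no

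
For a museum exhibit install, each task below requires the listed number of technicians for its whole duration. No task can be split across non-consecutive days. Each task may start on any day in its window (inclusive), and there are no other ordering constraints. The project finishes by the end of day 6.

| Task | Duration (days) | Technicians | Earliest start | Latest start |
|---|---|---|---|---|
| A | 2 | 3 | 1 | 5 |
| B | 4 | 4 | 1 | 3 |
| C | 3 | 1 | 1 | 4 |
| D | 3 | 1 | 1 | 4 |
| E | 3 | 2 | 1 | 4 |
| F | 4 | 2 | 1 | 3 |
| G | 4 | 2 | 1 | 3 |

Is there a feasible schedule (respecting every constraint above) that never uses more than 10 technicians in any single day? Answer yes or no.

Schedule A@1, B@1, C@1, D@1, E@4, F@3, G@3: d1:9  d2:9  d3:10  d4:10  d5:6  d6:6 — peak 10 ≤ 10.

yes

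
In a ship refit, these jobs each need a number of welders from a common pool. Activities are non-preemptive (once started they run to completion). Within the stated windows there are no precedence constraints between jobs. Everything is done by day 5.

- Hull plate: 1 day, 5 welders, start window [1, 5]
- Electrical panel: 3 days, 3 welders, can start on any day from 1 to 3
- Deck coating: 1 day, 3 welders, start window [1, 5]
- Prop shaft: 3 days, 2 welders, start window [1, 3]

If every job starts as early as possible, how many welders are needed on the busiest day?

Early-start schedule: Hull plate@1, Electrical panel@1, Deck coating@1, Prop shaft@1.
Load per day: day 1: 13, day 2: 5, day 3: 5, day 4: 0, day 5: 0.
Peak is 13.

13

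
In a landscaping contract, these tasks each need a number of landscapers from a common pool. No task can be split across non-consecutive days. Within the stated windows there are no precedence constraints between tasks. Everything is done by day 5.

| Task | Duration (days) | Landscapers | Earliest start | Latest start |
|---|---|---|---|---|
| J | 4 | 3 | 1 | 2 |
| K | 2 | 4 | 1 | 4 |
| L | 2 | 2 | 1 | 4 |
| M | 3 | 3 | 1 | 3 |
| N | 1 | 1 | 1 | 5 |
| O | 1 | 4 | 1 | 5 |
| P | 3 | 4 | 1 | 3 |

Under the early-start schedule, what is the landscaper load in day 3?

At early start, day 3 has: J, M, P.
Demand: 3 + 3 + 4 = 10.

10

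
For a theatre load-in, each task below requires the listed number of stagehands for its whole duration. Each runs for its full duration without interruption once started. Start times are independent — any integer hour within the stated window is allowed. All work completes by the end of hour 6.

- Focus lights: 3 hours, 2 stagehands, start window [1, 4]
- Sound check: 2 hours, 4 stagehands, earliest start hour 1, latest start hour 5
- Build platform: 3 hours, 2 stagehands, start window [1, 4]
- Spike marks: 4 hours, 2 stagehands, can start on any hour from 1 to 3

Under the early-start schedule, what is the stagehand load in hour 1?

10

At early start, hour 1 has: Focus lights, Sound check, Build platform, Spike marks.
Demand: 2 + 4 + 2 + 2 = 10.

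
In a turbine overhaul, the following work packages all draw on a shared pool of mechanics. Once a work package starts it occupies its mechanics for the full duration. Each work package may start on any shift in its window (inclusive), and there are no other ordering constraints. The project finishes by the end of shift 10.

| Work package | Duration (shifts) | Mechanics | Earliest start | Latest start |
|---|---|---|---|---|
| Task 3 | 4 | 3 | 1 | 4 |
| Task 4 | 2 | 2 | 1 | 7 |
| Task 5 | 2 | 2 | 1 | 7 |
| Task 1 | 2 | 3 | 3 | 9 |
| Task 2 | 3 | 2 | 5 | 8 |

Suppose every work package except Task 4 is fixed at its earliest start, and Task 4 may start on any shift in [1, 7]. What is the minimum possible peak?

6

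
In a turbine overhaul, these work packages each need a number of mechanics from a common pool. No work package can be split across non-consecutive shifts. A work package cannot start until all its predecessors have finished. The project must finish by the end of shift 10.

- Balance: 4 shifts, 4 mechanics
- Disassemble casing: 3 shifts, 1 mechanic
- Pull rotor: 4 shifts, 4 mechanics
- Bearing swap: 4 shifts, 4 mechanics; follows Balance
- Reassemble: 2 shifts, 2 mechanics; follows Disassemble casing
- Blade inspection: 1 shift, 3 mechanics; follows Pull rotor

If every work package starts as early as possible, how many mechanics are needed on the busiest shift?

Early-start schedule: Balance@1, Disassemble casing@1, Pull rotor@1, Bearing swap@5, Reassemble@4, Blade inspection@5.
Load per shift: shift 1: 9, shift 2: 9, shift 3: 9, shift 4: 10, shift 5: 9, shift 6: 4, shift 7: 4, shift 8: 4, shift 9: 0, shift 10: 0.
Peak is 10.

10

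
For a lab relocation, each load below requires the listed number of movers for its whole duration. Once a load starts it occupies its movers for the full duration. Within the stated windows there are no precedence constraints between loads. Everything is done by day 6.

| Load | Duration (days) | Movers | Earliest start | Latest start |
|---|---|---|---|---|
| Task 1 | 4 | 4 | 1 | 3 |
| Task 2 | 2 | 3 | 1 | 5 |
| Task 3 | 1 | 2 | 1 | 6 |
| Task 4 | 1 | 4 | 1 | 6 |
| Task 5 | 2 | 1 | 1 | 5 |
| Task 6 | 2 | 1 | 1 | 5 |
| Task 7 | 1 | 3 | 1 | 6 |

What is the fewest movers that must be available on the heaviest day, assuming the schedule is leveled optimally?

Early-start (Task 1@1, Task 2@1, Task 3@1, Task 4@1, Task 5@1, Task 6@1, Task 7@1) gives peak 18: d1:18  d2:9  d3:4  d4:4  d5:0  d6:0.
Shift Task 3→3, Task 4→5, Task 5→3, Task 6→4, Task 7→6.
Schedule Task 1@1, Task 2@1, Task 3@3, Task 4@5, Task 5@3, Task 6@4, Task 7@6: d1:7  d2:7  d3:7  d4:6  d5:5  d6:3 — peak 7.

7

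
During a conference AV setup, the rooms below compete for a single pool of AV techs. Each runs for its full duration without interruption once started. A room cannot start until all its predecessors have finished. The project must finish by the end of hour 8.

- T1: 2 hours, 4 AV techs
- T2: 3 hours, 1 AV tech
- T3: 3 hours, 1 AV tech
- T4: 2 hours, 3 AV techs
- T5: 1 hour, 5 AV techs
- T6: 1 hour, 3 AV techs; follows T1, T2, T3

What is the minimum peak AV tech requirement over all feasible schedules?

5

Early-start (T1@1, T2@1, T3@1, T4@1, T5@1, T6@4) gives peak 14: h1:14  h2:9  h3:2  h4:3  h5:0  h6:0  h7:0  h8:0.
Shift T3→3, T4→3, T5→6, T6→7.
Schedule T1@1, T2@1, T3@3, T4@3, T5@6, T6@7: h1:5  h2:5  h3:5  h4:4  h5:1  h6:5  h7:3  h8:0 — peak 5.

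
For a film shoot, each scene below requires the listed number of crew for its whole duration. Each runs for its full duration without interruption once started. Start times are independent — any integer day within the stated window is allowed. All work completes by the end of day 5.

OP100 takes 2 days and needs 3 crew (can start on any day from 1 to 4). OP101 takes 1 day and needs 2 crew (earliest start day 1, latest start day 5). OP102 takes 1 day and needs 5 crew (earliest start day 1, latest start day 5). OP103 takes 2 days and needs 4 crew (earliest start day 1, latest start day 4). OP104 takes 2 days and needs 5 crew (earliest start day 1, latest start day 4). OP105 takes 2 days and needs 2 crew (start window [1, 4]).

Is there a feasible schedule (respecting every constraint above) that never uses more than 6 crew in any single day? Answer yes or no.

no

Total crew member-days = 35; over 5 days the average is 35/5 > 6, so some day must exceed 6.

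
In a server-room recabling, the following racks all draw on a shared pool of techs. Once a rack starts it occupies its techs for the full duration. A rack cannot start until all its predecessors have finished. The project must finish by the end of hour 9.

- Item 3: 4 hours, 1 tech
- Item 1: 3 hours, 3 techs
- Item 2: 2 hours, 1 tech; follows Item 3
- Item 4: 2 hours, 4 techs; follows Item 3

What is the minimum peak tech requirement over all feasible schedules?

Early-start (Item 3@1, Item 1@1, Item 2@5, Item 4@5) gives peak 5: h1:4  h2:4  h3:4  h4:1  h5:5  h6:5  h7:0  h8:0  h9:0.
Shift Item 4→7.
Schedule Item 3@1, Item 1@1, Item 2@5, Item 4@7: h1:4  h2:4  h3:4  h4:1  h5:1  h6:1  h7:4  h8:4  h9:0 — peak 4.

4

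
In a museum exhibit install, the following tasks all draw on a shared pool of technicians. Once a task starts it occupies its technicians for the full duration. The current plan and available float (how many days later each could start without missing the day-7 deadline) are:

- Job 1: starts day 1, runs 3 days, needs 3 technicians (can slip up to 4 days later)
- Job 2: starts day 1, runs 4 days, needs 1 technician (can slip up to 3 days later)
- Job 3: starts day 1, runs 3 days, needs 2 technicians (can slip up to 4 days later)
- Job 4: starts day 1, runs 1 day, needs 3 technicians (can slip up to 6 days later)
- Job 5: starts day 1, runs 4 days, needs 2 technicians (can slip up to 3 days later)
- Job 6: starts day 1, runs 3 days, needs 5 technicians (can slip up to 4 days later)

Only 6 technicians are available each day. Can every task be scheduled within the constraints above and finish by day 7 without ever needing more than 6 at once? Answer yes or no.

Total technician-days = 45; over 7 days the average is 45/7 > 6, so some day must exceed 6.

no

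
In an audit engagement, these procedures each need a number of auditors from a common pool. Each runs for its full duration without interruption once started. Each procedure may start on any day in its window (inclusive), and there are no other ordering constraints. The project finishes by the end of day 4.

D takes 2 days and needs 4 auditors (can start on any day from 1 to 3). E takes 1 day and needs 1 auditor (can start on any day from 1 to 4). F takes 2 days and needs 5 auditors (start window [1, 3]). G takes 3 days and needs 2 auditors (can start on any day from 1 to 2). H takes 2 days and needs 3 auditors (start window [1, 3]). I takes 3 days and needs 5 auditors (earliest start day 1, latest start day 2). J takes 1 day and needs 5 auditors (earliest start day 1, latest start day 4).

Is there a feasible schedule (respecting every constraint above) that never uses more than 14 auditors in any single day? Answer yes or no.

Schedule D@1, E@1, F@3, G@2, H@1, I@1, J@4: d1:13  d2:14  d3:12  d4:12 — peak 14 ≤ 14.

yes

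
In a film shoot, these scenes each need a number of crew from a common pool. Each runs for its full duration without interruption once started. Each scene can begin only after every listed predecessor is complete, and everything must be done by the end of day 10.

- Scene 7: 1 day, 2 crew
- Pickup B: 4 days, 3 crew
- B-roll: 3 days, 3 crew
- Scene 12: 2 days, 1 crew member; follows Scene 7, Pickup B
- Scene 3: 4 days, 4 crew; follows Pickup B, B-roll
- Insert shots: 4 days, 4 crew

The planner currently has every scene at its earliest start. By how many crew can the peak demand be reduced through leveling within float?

4

Early-start peak: d1:12  d2:10  d3:10  d4:7  d5:5  d6:5  d7:4  d8:4  d9:0  d10:0 ⇒ 12.
Leveled (Scene 7@1, Pickup B@1, B-roll@1, Scene 12@5, Scene 3@5, Insert shots@7): d1:8  d2:6  d3:6  d4:3  d5:5  d6:5  d7:8  d8:8  d9:4  d10:4 ⇒ 8.
Reduction 12 − 8 = 4.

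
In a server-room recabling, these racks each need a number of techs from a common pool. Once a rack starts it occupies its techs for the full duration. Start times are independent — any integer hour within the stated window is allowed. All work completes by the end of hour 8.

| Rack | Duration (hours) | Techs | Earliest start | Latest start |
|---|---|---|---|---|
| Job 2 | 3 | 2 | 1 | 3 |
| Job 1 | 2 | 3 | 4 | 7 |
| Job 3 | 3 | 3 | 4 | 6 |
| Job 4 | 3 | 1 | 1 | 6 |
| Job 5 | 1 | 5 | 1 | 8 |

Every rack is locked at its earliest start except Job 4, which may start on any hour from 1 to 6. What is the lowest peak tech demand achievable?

Job 4@1: h1:8  h2:3  h3:3  h4:6  h5:6  h6:3  h7:0  h8:0 → peak 8
Job 4@2: h1:7  h2:3  h3:3  h4:7  h5:6  h6:3  h7:0  h8:0 → peak 7
Job 4@3: h1:7  h2:2  h3:3  h4:7  h5:7  h6:3  h7:0  h8:0 → peak 7
Job 4@4: h1:7  h2:2  h3:2  h4:7  h5:7  h6:4  h7:0  h8:0 → peak 7
Job 4@5: h1:7  h2:2  h3:2  h4:6  h5:7  h6:4  h7:1  h8:0 → peak 7
Job 4@6: h1:7  h2:2  h3:2  h4:6  h5:6  h6:4  h7:1  h8:1 → peak 7
Best is Job 4@2, peak 7.

7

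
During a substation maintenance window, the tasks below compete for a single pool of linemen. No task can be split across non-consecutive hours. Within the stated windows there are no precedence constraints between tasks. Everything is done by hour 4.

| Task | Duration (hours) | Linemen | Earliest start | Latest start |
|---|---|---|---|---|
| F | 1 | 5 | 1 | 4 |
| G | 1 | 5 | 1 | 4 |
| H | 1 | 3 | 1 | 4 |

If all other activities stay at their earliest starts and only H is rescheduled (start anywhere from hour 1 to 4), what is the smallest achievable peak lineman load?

10

H@1: h1:13  h2:0  h3:0  h4:0 → peak 13
H@2: h1:10  h2:3  h3:0  h4:0 → peak 10
H@3: h1:10  h2:0  h3:3  h4:0 → peak 10
H@4: h1:10  h2:0  h3:0  h4:3 → peak 10
Best is H@2, peak 10.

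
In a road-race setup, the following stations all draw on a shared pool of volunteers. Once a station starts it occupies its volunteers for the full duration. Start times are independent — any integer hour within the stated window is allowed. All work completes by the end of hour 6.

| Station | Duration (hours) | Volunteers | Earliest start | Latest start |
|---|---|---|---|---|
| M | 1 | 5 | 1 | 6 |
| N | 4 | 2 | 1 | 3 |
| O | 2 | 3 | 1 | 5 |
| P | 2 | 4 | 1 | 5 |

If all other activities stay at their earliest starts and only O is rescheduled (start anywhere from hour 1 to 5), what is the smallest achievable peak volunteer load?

11

O@1: h1:14  h2:9  h3:2  h4:2  h5:0  h6:0 → peak 14
O@2: h1:11  h2:9  h3:5  h4:2  h5:0  h6:0 → peak 11
O@3: h1:11  h2:6  h3:5  h4:5  h5:0  h6:0 → peak 11
O@4: h1:11  h2:6  h3:2  h4:5  h5:3  h6:0 → peak 11
O@5: h1:11  h2:6  h3:2  h4:2  h5:3  h6:3 → peak 11
Best is O@2, peak 11.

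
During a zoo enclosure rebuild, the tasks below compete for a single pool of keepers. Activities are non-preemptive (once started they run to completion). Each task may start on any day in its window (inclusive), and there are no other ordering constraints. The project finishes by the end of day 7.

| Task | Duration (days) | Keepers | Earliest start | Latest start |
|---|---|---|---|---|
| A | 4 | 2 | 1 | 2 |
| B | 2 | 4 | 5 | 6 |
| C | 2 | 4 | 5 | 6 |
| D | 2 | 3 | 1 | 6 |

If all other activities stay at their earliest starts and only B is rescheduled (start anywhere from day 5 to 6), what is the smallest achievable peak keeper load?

8

B@5: d1:5  d2:5  d3:2  d4:2  d5:8  d6:8  d7:0 → peak 8
B@6: d1:5  d2:5  d3:2  d4:2  d5:4  d6:8  d7:4 → peak 8
Best is B@5, peak 8.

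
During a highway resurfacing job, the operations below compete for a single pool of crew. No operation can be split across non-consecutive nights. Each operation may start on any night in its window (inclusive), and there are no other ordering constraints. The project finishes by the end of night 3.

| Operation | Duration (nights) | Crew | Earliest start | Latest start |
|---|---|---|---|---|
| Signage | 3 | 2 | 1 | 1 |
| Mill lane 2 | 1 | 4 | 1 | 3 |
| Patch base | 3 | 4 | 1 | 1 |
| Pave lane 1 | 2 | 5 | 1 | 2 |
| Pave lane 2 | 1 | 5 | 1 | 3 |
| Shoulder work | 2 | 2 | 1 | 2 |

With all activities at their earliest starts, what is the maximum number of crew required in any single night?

22

Early-start schedule: Signage@1, Mill lane 2@1, Patch base@1, Pave lane 1@1, Pave lane 2@1, Shoulder work@1.
Load per night: night 1: 22, night 2: 13, night 3: 6.
Peak is 22.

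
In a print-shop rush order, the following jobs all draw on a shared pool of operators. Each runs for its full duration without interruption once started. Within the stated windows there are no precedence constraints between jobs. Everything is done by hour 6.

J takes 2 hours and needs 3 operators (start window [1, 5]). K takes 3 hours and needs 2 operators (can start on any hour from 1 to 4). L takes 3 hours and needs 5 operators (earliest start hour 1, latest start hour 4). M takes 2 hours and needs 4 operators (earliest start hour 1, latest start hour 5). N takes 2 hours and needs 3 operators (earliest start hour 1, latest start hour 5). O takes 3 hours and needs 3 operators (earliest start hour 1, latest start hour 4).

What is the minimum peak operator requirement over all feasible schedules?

9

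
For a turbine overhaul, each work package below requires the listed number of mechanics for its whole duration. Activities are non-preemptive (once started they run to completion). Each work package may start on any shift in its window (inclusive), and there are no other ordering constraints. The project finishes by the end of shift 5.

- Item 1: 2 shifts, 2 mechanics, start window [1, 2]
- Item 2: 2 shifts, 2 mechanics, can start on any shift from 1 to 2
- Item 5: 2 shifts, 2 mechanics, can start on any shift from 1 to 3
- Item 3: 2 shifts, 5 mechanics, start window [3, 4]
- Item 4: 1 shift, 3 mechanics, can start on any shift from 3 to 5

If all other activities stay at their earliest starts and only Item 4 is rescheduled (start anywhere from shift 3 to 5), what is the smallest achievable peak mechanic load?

Item 4@3: s1:6  s2:6  s3:8  s4:5  s5:0 → peak 8
Item 4@4: s1:6  s2:6  s3:5  s4:8  s5:0 → peak 8
Item 4@5: s1:6  s2:6  s3:5  s4:5  s5:3 → peak 6
Best is Item 4@5, peak 6.

6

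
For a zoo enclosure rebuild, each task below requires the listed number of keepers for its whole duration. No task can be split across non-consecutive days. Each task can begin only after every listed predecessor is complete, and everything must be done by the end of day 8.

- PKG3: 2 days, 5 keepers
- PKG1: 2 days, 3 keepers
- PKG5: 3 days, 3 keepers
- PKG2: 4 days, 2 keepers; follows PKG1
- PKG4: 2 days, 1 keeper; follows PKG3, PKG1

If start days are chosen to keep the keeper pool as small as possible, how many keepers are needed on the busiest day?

Early-start (PKG3@1, PKG1@1, PKG5@1, PKG2@3, PKG4@3) gives peak 11: d1:11  d2:11  d3:6  d4:3  d5:2  d6:2  d7:0  d8:0.
Shift PKG1→3, PKG5→3, PKG2→5, PKG4→5.
Schedule PKG3@1, PKG1@3, PKG5@3, PKG2@5, PKG4@5: d1:5  d2:5  d3:6  d4:6  d5:6  d6:3  d7:2  d8:2 — peak 6.

6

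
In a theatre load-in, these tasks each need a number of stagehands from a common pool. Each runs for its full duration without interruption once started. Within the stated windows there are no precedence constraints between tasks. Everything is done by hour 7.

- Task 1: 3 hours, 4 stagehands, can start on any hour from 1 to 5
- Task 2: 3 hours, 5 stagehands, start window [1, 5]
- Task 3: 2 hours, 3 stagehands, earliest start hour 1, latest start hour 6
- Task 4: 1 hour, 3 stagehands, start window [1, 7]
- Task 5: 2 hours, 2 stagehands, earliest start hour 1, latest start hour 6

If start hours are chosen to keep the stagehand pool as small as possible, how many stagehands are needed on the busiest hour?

7

Early-start (Task 1@1, Task 2@1, Task 3@1, Task 4@1, Task 5@1) gives peak 17: h1:17  h2:14  h3:9  h4:0  h5:0  h6:0  h7:0.
Shift Task 2→4, Task 4→3, Task 5→4.
Schedule Task 1@1, Task 2@4, Task 3@1, Task 4@3, Task 5@4: h1:7  h2:7  h3:7  h4:7  h5:7  h6:5  h7:0 — peak 7.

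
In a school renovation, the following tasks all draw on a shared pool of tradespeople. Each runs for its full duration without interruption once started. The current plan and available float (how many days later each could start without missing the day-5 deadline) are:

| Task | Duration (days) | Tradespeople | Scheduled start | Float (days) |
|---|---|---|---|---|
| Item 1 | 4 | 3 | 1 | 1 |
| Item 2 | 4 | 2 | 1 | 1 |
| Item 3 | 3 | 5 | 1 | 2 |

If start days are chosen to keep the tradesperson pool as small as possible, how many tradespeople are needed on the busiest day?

Schedule Item 1@1, Item 2@1, Item 3@1: d1:10  d2:10  d3:10  d4:5  d5:0 — peak 10.
No arrangement of the 12 feasible schedules does better.

10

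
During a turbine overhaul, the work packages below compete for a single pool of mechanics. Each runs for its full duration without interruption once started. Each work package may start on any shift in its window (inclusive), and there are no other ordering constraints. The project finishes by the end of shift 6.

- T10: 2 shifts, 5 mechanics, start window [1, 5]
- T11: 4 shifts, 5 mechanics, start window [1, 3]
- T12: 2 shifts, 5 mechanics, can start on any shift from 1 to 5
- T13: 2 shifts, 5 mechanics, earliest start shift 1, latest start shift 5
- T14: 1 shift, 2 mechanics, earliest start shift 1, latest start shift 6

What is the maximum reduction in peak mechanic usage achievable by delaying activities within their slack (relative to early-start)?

12

Early-start peak: s1:22  s2:20  s3:5  s4:5  s5:0  s6:0 ⇒ 22.
Leveled (T10@1, T11@1, T12@3, T13@5, T14@5): s1:10  s2:10  s3:10  s4:10  s5:7  s6:5 ⇒ 10.
Reduction 22 − 10 = 12.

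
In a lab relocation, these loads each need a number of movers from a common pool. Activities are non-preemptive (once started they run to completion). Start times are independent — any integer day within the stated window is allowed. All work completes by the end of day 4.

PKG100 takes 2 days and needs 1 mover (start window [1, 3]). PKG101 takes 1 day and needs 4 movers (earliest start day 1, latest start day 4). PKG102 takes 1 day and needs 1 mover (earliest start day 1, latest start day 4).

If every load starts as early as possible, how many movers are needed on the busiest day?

6

Early-start schedule: PKG100@1, PKG101@1, PKG102@1.
Load per day: day 1: 6, day 2: 1, day 3: 0, day 4: 0.
Peak is 6.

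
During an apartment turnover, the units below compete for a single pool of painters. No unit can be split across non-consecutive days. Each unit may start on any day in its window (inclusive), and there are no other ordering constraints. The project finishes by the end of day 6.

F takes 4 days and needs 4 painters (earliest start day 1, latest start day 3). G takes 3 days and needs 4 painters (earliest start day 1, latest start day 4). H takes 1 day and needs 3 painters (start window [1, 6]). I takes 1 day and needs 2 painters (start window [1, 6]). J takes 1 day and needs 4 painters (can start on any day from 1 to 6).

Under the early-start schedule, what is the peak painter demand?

Early-start schedule: F@1, G@1, H@1, I@1, J@1.
Load per day: day 1: 17, day 2: 8, day 3: 8, day 4: 4, day 5: 0, day 6: 0.
Peak is 17.

17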